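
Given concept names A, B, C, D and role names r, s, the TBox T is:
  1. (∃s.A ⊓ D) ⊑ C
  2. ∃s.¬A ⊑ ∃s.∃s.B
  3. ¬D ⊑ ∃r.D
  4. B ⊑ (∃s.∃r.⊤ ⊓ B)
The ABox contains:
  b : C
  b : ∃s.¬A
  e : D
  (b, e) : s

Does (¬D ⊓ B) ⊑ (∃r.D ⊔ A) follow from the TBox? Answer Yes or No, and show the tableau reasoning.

Yes

1. (¬D ⊓ B) ⊑ (∃r.D ⊔ A)  ⇔  ((¬D ⊓ B) ⊓ (∀r.¬D ⊓ ¬A)) unsat w.r.t. T
   all branches close; clash {D, ¬D} at an ∃-successor
2. Hence (¬D ⊓ B) ⊑ (∃r.D ⊔ A): entailed.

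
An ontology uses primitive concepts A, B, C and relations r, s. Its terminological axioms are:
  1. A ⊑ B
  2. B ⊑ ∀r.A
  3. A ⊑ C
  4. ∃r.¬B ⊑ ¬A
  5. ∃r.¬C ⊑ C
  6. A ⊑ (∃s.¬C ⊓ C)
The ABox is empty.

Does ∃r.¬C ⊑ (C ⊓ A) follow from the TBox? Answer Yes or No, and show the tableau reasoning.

1. ∃r.¬C ⊑ (C ⊓ A)  ⇔  (∃r.¬C ⊓ (¬C ⊔ ¬A)) unsat w.r.t. T
   apply at x₀: ∃r.¬C⊑C
   open: L(x₀) ⊇ {C, ¬A, ¬B, ∃r.¬C} (+ ∃-successors)
2. Hence ∃r.¬C ⊑ (C ⊓ A): not entailed.

No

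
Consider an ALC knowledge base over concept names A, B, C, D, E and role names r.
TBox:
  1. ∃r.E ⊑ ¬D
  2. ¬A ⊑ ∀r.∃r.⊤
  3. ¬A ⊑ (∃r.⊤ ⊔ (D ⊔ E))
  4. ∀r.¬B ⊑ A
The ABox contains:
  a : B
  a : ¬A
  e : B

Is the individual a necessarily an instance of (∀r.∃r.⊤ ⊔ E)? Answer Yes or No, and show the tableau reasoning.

1. a : (∀r.∃r.⊤ ⊔ E)?  L(a) = {B, ¬A} ∪ {(∃r.∀r.⊥ ⊓ ¬E)}
   clash {A, ¬A} at a — a ∈ (∀r.∃r.⊤ ⊔ E)
2. Hence a : (∀r.∃r.⊤ ⊔ E): entailed.

Yes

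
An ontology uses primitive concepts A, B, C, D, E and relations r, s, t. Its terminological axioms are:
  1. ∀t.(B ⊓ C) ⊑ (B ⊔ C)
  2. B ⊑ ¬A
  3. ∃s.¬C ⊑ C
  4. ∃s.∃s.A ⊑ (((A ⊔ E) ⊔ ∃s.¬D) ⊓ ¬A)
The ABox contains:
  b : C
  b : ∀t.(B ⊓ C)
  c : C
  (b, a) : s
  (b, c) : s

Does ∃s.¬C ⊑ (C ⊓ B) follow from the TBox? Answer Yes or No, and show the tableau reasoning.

1. ∃s.¬C ⊑ (C ⊓ B)  ⇔  (∃s.¬C ⊓ (¬C ⊔ ¬B)) unsat w.r.t. T
   apply at x₀: ∃s.¬C⊑C
   open: L(x₀) ⊇ {C, ¬B, ∀s.∀s.¬A, ∃s.¬C, ∃t.(¬B ⊔ ¬C)} (+ ∃-successors)
2. Hence ∃s.¬C ⊑ (C ⊓ B): not entailed.

No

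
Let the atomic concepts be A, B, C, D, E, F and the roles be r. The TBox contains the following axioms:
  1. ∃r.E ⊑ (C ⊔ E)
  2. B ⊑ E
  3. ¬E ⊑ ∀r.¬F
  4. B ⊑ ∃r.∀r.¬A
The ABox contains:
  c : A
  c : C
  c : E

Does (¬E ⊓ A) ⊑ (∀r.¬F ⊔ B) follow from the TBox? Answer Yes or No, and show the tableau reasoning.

Yes

1. (¬E ⊓ A) ⊑ (∀r.¬F ⊔ B)  ⇔  ((¬E ⊓ A) ⊓ (∃r.F ⊓ ¬B)) unsat w.r.t. T
   all branches close; clash {E, ¬E} at x₀
2. Hence (¬E ⊓ A) ⊑ (∀r.¬F ⊔ B): entailed.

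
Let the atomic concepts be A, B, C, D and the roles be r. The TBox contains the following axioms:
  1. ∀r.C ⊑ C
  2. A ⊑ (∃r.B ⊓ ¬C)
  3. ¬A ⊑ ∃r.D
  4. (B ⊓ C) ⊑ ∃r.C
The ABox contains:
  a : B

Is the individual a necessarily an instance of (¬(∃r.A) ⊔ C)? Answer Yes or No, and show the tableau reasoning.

1. a : (¬(∃r.A) ⊔ C)?  L(a) = {B} ∪ {(∃r.A ⊓ ¬C)}
   open: L(a) ⊇ {A, B, ¬C, ∃r.A, ∃r.B, …} (+ ∃-successors) — a ∉ (¬(∃r.A) ⊔ C) possible
2. Hence a : (¬(∃r.A) ⊔ C): not entailed.

No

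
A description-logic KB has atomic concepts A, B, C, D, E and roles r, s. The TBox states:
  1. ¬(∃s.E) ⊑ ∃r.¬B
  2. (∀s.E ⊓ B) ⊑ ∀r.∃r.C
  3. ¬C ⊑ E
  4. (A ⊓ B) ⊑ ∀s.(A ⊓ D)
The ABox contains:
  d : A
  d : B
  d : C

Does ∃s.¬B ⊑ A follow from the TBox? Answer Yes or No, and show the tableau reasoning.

1. ∃s.¬B ⊑ A  ⇔  (∃s.¬B ⊓ ¬A) unsat w.r.t. T
   open: L(x₀) ⊇ {C, ¬A, ∃s.E, ∃s.¬B, ∃s.¬E} (+ ∃-successors)
2. Hence ∃s.¬B ⊑ A: not entailed.

No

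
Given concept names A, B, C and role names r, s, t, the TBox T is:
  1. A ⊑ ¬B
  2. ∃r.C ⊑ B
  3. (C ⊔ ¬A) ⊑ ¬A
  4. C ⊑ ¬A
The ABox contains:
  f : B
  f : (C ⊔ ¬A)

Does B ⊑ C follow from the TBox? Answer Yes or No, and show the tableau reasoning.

No

1. B ⊑ C  ⇔  (B ⊓ ¬C) unsat w.r.t. T
   open: L(x₀) ⊇ {B, ¬A, ¬C}
2. Hence B ⊑ C: not entailed.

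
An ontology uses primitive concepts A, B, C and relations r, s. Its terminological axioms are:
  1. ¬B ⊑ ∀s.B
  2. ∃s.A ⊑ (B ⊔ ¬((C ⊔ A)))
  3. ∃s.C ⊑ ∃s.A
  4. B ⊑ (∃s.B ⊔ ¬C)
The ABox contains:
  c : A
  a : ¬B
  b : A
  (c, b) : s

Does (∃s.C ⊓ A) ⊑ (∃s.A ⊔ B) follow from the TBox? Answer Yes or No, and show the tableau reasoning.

Yes

1. (∃s.C ⊓ A) ⊑ (∃s.A ⊔ B)  ⇔  ((∃s.C ⊓ A) ⊓ (∀s.¬A ⊓ ¬B)) unsat w.r.t. T
   all branches close; clash {A, ¬A} at an ∃-successor
2. Hence (∃s.C ⊓ A) ⊑ (∃s.A ⊔ B): entailed.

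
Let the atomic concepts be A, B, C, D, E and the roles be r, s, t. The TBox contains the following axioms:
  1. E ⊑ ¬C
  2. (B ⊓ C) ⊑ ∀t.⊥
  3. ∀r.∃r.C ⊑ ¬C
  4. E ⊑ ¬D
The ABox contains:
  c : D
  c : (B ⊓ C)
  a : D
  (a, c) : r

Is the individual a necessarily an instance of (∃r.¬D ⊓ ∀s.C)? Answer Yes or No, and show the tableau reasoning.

1. a : (∃r.¬D ⊓ ∀s.C)?  L(a) = {D} ∪ {(∀r.D ⊔ ∃s.¬C)}
   open: L(a) ⊇ {D, ¬B, ¬E, ∀r.D, ∃r.∀r.¬C} (+ ∃-successors) — a ∉ (∃r.¬D ⊓ ∀s.C) possible
2. Hence a : (∃r.¬D ⊓ ∀s.C): not entailed.

No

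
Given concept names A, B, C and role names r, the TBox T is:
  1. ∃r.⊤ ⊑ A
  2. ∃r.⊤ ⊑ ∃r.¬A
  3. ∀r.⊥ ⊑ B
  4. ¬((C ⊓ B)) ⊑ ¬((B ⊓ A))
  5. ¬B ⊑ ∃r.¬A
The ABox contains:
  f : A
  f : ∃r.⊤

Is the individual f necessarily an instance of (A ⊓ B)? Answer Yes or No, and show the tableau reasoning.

1. f : (A ⊓ B)?  L(f) = {A, ∃r.⊤} ∪ {(¬A ⊔ ¬B)}
   apply at f: ∃r.⊤⊑∃r.¬A
   open: L(f) ⊇ {A, ¬B, ∃r.¬A, ∃r.⊤} (+ ∃-successors) — f ∉ (A ⊓ B) possible
2. Hence f : (A ⊓ B): not entailed.

No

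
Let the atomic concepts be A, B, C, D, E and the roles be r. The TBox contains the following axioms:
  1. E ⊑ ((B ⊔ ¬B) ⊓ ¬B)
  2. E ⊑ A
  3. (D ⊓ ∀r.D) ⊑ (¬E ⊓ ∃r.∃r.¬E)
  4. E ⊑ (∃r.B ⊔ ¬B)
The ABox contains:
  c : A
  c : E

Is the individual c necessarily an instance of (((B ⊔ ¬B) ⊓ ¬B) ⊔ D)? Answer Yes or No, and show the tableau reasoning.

1. c : (((B ⊔ ¬B) ⊓ ¬B) ⊔ D)?  L(c) = {A, E} ∪ {(((¬B ⊓ B) ⊔ B) ⊓ ¬D)}
   clash {B, ¬B} at c — c ∈ (((B ⊔ ¬B) ⊓ ¬B) ⊔ D)
2. Hence c : (((B ⊔ ¬B) ⊓ ¬B) ⊔ D): entailed.

Yes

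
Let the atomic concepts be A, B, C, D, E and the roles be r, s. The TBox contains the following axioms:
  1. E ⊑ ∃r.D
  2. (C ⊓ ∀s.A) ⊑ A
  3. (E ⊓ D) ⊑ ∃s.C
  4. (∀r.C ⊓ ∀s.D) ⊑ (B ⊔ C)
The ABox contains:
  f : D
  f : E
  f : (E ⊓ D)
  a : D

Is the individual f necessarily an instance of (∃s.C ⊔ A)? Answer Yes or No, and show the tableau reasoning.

Yes

1. f : (∃s.C ⊔ A)?  L(f) = {D, E, (E ⊓ D)} ∪ {(∀s.¬C ⊓ ¬A)}
   clash {A, ¬A} at f — f ∈ (∃s.C ⊔ A)
2. Hence f : (∃s.C ⊔ A): entailed.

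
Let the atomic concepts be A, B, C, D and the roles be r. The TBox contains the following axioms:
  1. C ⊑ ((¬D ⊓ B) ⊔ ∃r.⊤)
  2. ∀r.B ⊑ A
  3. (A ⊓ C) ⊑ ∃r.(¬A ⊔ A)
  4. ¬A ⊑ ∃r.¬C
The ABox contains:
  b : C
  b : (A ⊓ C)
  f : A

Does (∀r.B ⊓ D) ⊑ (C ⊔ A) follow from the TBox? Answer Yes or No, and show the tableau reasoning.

Yes

1. (∀r.B ⊓ D) ⊑ (C ⊔ A)  ⇔  ((∀r.B ⊓ D) ⊓ (¬C ⊓ ¬A)) unsat w.r.t. T
   all branches close; clash {A, ¬A} at x₀
2. Hence (∀r.B ⊓ D) ⊑ (C ⊔ A): entailed.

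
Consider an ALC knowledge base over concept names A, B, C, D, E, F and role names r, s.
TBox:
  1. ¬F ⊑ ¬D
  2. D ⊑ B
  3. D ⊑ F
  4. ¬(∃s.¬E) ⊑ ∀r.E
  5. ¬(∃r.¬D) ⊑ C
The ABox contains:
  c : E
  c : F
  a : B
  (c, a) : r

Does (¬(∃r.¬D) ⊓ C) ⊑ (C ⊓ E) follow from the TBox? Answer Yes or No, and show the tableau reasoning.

No

1. (¬(∃r.¬D) ⊓ C) ⊑ (C ⊓ E)  ⇔  ((∀r.D ⊓ C) ⊓ (¬C ⊔ ¬E)) unsat w.r.t. T
   open: L(x₀) ⊇ {C, F, ¬D, ¬E, ∀r.D, …} (+ ∃-successors)
2. Hence (¬(∃r.¬D) ⊓ C) ⊑ (C ⊓ E): not entailed.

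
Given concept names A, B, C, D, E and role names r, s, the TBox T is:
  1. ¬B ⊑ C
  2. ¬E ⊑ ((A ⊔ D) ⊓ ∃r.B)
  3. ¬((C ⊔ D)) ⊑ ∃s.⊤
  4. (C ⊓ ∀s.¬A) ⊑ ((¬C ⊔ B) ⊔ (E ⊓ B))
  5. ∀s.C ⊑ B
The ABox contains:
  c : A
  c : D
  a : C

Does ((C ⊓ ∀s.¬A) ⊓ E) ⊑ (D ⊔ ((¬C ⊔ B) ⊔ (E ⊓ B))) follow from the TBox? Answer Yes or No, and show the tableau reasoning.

Yes

1. ((C ⊓ ∀s.¬A) ⊓ E) ⊑ (D ⊔ ((¬C ⊔ B) ⊔ (E ⊓ B)))  ⇔  (((C ⊓ ∀s.¬A) ⊓ E) ⊓ (¬D ⊓ ((C ⊓ ¬B) ⊓ (¬E ⊔ ¬B)))) unsat w.r.t. T
   all branches close; clash {B, ¬B} at x₀
2. Hence ((C ⊓ ∀s.¬A) ⊓ E) ⊑ (D ⊔ ((¬C ⊔ B) ⊔ (E ⊓ B))): entailed.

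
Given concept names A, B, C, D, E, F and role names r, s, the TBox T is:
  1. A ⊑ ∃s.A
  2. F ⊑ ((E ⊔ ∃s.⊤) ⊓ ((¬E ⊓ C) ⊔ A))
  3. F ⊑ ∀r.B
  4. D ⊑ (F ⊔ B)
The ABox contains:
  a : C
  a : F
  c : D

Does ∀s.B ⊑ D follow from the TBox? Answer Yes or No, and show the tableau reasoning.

No

1. ∀s.B ⊑ D  ⇔  (∀s.B ⊓ ¬D) unsat w.r.t. T
   open: L(x₀) ⊇ {¬A, ¬D, ¬F, ∀s.B}
2. Hence ∀s.B ⊑ D: not entailed.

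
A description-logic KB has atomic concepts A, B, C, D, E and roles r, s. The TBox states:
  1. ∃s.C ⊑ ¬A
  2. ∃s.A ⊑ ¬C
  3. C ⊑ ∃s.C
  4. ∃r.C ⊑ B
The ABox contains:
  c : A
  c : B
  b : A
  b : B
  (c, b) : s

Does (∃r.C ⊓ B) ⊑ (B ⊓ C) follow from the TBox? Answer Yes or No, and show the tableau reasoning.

No

1. (∃r.C ⊓ B) ⊑ (B ⊓ C)  ⇔  ((∃r.C ⊓ B) ⊓ (¬B ⊔ ¬C)) unsat w.r.t. T
   open: L(x₀) ⊇ {B, ¬C, ∀s.¬C, ∃r.C} (+ ∃-successors)
2. Hence (∃r.C ⊓ B) ⊑ (B ⊓ C): not entailed.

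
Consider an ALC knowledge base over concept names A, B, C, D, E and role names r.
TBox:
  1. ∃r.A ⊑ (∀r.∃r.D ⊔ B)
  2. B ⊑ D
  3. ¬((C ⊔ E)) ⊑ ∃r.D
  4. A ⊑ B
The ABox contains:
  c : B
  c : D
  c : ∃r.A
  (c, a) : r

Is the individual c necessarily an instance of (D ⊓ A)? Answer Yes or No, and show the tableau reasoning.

1. c : (D ⊓ A)?  L(c) = {B, D, ∃r.A} ∪ {(¬D ⊔ ¬A)}
   apply at c: ∃r.A⊑(∀r.∃r.D ⊔ B)
   open: L(c) ⊇ {B, C, D, ¬A, ∃r.A} (+ ∃-successors) — c ∉ (D ⊓ A) possible
2. Hence c : (D ⊓ A): not entailed.

No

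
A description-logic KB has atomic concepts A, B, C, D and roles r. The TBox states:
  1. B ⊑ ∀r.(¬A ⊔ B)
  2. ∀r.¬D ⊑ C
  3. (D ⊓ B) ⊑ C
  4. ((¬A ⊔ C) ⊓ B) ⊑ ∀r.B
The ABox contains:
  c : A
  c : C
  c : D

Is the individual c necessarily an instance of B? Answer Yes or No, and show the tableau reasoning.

No

1. c : B?  L(c) = {A, C, D} ∪ {¬B}
   open: L(c) ⊇ {A, C, D, ¬B} — c ∉ B possible
2. Hence c : B: not entailed.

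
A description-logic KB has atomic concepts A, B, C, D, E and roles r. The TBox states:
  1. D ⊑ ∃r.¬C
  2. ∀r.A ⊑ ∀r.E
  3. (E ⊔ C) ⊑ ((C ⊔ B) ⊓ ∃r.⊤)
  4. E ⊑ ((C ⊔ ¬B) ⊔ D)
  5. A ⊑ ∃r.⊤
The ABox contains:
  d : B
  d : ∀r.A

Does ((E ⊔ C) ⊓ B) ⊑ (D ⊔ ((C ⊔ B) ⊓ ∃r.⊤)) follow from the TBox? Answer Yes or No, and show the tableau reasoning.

1. ((E ⊔ C) ⊓ B) ⊑ (D ⊔ ((C ⊔ B) ⊓ ∃r.⊤))  ⇔  (((E ⊔ C) ⊓ B) ⊓ (¬D ⊓ ((¬C ⊓ ¬B) ⊔ ∀r.⊥))) unsat w.r.t. T
   all branches close; clash {D, ¬D} at x₀
2. Hence ((E ⊔ C) ⊓ B) ⊑ (D ⊔ ((C ⊔ B) ⊓ ∃r.⊤)): entailed.

Yes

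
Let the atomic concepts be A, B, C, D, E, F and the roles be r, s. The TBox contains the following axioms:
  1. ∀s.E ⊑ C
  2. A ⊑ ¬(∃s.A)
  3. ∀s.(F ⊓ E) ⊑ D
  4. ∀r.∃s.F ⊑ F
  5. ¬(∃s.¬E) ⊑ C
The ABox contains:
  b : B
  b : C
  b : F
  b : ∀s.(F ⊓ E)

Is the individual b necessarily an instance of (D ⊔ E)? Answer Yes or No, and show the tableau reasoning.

1. b : (D ⊔ E)?  L(b) = {B, C, F, ∀s.(F ⊓ E)} ∪ {(¬D ⊓ ¬E)}
   clash {D, ¬D} at b — b ∈ (D ⊔ E)
2. Hence b : (D ⊔ E): entailed.

Yes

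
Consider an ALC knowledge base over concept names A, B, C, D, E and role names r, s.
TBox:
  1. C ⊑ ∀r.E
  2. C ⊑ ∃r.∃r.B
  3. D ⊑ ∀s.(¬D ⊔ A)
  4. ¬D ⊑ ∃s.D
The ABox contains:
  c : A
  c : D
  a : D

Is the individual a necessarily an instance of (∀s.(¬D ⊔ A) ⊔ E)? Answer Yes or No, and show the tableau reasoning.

1. a : (∀s.(¬D ⊔ A) ⊔ E)?  L(a) = {D} ∪ {(∃s.(D ⊓ ¬A) ⊓ ¬E)}
   clash {A, ¬A} at an ∃-successor — a ∈ (∀s.(¬D ⊔ A) ⊔ E)
2. Hence a : (∀s.(¬D ⊔ A) ⊔ E): entailed.

Yes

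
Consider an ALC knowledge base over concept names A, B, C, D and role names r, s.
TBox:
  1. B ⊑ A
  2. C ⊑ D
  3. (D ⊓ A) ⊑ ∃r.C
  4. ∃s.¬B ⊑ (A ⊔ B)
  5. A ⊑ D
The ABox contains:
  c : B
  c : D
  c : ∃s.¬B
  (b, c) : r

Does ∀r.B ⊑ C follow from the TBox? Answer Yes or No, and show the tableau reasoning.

No

1. ∀r.B ⊑ C  ⇔  (∀r.B ⊓ ¬C) unsat w.r.t. T
   open: L(x₀) ⊇ {¬A, ¬B, ¬C, ∀r.B, ∀s.B}
2. Hence ∀r.B ⊑ C: not entailed.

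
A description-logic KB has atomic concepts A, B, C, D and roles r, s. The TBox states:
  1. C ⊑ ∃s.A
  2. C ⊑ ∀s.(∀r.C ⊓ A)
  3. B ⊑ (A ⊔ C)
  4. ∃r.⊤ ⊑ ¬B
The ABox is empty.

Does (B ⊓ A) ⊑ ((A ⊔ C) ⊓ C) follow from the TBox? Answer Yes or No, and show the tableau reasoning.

No

1. (B ⊓ A) ⊑ ((A ⊔ C) ⊓ C)  ⇔  ((B ⊓ A) ⊓ ((¬A ⊓ ¬C) ⊔ ¬C)) unsat w.r.t. T
   apply at x₀: B⊑(A ⊔ C)
   open: L(x₀) ⊇ {A, B, ¬C, ∀r.⊥}
2. Hence (B ⊓ A) ⊑ ((A ⊔ C) ⊓ C): not entailed.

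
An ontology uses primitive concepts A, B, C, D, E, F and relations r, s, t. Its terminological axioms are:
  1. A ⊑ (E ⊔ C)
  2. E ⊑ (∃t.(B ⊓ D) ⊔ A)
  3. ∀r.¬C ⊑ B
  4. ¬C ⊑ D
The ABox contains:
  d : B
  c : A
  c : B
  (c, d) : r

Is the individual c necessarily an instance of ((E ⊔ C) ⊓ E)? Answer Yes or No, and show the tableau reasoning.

1. c : ((E ⊔ C) ⊓ E)?  L(c) = {A, B} ∪ {((¬E ⊓ ¬C) ⊔ ¬E)}
   apply at c: A⊑(E ⊔ C)
   open: L(c) ⊇ {A, B, C, ¬E} — c ∉ ((E ⊔ C) ⊓ E) possible
2. Hence c : ((E ⊔ C) ⊓ E): not entailed.

No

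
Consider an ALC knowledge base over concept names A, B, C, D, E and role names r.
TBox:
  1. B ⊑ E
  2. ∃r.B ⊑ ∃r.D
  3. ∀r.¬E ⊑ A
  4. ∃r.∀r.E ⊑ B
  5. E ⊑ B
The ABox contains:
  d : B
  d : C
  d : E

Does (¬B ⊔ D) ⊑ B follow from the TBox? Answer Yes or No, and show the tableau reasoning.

No

1. (¬B ⊔ D) ⊑ B  ⇔  ((¬B ⊔ D) ⊓ ¬B) unsat w.r.t. T
   open: L(x₀) ⊇ {¬B, ¬E, ∀r.∃r.¬E, ∃r.D, ∃r.E} (+ ∃-successors)
2. Hence (¬B ⊔ D) ⊑ B: not entailed.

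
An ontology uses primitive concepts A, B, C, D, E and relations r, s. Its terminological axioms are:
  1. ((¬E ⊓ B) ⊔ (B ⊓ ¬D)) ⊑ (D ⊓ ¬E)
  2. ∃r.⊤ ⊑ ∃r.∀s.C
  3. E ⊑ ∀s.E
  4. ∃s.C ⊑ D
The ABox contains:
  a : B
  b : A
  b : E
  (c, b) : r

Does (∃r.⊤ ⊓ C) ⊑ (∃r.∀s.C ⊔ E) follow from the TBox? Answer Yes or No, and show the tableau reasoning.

Yes

1. (∃r.⊤ ⊓ C) ⊑ (∃r.∀s.C ⊔ E)  ⇔  ((∃r.⊤ ⊓ C) ⊓ (∀r.∃s.¬C ⊓ ¬E)) unsat w.r.t. T
   all branches close; clash {C, ¬C} at an ∃-successor
2. Hence (∃r.⊤ ⊓ C) ⊑ (∃r.∀s.C ⊔ E): entailed.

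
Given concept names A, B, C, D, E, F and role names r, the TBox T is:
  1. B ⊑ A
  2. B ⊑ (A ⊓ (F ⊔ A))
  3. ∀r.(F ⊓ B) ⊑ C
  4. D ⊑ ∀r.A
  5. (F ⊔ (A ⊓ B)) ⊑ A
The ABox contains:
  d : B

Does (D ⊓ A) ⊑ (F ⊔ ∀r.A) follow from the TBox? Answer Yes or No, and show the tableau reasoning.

1. (D ⊓ A) ⊑ (F ⊔ ∀r.A)  ⇔  ((D ⊓ A) ⊓ (¬F ⊓ ∃r.¬A)) unsat w.r.t. T
   all branches close; clash {A, ¬A} at an ∃-successor
2. Hence (D ⊓ A) ⊑ (F ⊔ ∀r.A): entailed.

Yes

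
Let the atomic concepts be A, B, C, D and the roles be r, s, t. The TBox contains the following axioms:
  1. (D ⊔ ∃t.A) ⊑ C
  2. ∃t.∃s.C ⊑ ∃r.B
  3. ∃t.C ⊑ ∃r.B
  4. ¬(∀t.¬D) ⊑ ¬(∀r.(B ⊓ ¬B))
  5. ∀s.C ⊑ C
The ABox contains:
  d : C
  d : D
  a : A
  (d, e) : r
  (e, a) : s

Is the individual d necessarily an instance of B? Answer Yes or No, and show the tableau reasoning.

No

1. d : B?  L(d) = {C, D} ∪ {¬B}
   open: L(d) ⊇ {C, D, ¬B, ∀t.¬C, ∀t.¬D, …} — d ∉ B possible
2. Hence d : B: not entailed.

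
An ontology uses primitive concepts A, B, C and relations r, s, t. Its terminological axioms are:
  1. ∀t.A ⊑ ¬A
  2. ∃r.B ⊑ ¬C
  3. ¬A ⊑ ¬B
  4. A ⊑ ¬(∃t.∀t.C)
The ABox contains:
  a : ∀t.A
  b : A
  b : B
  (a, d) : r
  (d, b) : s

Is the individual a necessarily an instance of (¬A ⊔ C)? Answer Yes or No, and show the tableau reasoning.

1. a : (¬A ⊔ C)?  L(a) = {∀t.A} ∪ {(A ⊓ ¬C)}
   clash {A, ¬A} at a — a ∈ (¬A ⊔ C)
2. Hence a : (¬A ⊔ C): entailed.

Yes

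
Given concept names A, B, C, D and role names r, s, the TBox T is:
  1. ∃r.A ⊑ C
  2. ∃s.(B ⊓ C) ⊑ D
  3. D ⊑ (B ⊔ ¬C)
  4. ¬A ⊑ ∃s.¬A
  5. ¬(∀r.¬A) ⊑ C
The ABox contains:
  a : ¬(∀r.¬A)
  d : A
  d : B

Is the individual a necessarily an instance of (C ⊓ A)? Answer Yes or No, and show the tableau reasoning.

1. a : (C ⊓ A)?  L(a) = {¬(∀r.¬A)} ∪ {(¬C ⊔ ¬A)}
   apply at a: ∃r.A⊑C; ¬(∀r.¬A)⊑C
   open: L(a) ⊇ {C, ¬A, ¬D, ∀s.(¬B ⊔ ¬C), ∃r.A, …} (+ ∃-successors) — a ∉ (C ⊓ A) possible
2. Hence a : (C ⊓ A): not entailed.

No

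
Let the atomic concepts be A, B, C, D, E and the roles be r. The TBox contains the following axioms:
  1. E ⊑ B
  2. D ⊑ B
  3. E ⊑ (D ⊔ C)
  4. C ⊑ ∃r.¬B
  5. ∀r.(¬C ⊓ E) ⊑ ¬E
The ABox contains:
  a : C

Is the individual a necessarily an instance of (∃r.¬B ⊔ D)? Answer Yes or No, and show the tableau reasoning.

Yes

1. a : (∃r.¬B ⊔ D)?  L(a) = {C} ∪ {(∀r.B ⊓ ¬D)}
   clash {B, ¬B} at an ∃-successor — a ∈ (∃r.¬B ⊔ D)
2. Hence a : (∃r.¬B ⊔ D): entailed.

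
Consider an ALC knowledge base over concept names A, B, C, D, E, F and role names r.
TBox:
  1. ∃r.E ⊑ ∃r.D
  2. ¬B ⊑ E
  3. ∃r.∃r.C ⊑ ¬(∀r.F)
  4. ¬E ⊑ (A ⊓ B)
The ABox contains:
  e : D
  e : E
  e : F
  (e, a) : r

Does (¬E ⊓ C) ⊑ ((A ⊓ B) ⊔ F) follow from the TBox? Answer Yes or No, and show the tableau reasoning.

1. (¬E ⊓ C) ⊑ ((A ⊓ B) ⊔ F)  ⇔  ((¬E ⊓ C) ⊓ ((¬A ⊔ ¬B) ⊓ ¬F)) unsat w.r.t. T
   all branches close; clash {E, ¬E} at x₀
2. Hence (¬E ⊓ C) ⊑ ((A ⊓ B) ⊔ F): entailed.

Yes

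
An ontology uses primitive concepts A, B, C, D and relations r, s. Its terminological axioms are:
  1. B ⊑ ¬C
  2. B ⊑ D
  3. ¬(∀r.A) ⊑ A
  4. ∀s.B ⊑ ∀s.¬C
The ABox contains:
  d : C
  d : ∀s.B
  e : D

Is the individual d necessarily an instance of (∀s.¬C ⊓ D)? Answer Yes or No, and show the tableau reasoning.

1. d : (∀s.¬C ⊓ D)?  L(d) = {C, ∀s.B} ∪ {(∃s.C ⊔ ¬D)}
   apply at d: ∀s.B⊑∀s.¬C
   open: L(d) ⊇ {C, ¬B, ¬D, ∀r.A, ∀s.B, …} — d ∉ (∀s.¬C ⊓ D) possible
2. Hence d : (∀s.¬C ⊓ D): not entailed.

No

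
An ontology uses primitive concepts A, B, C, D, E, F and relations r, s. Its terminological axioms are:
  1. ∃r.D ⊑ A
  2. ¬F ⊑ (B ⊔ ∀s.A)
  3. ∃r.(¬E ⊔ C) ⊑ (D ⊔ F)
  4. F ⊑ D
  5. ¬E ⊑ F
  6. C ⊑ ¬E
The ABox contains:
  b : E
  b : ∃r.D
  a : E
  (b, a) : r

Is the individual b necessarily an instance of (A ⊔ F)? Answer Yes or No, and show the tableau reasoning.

1. b : (A ⊔ F)?  L(b) = {E, ∃r.D} ∪ {(¬A ⊓ ¬F)}
   clash {E, ¬E} at b — b ∈ (A ⊔ F)
2. Hence b : (A ⊔ F): entailed.

Yes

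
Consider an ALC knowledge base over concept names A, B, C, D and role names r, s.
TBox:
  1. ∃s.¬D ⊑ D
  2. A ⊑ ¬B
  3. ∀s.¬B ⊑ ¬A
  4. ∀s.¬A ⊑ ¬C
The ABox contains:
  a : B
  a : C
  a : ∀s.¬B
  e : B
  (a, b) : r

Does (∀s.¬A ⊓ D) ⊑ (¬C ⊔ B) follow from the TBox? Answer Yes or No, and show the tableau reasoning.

Yes

1. (∀s.¬A ⊓ D) ⊑ (¬C ⊔ B)  ⇔  ((∀s.¬A ⊓ D) ⊓ (C ⊓ ¬B)) unsat w.r.t. T
   all branches close; clash {C, ¬C} at x₀
2. Hence (∀s.¬A ⊓ D) ⊑ (¬C ⊔ B): entailed.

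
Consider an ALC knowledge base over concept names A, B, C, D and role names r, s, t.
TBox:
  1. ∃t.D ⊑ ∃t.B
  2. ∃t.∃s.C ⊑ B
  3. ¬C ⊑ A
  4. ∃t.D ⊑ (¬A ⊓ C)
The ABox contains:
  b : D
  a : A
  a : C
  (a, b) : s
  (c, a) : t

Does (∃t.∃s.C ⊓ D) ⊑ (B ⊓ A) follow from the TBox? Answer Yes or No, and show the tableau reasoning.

1. (∃t.∃s.C ⊓ D) ⊑ (B ⊓ A)  ⇔  ((∃t.∃s.C ⊓ D) ⊓ (¬B ⊔ ¬A)) unsat w.r.t. T
   apply at x₀: ∃t.∃s.C⊑B
   open: L(x₀) ⊇ {B, C, D, ¬A, ∀t.¬D, …} (+ ∃-successors)
2. Hence (∃t.∃s.C ⊓ D) ⊑ (B ⊓ A): not entailed.

No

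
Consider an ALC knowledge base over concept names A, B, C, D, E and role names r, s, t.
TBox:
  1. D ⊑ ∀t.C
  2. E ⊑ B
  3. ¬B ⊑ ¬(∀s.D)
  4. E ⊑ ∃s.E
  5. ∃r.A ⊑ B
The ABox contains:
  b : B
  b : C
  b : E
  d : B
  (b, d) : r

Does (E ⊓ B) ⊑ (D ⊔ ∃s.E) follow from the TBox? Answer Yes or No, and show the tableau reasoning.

Yes

1. (E ⊓ B) ⊑ (D ⊔ ∃s.E)  ⇔  ((E ⊓ B) ⊓ (¬D ⊓ ∀s.¬E)) unsat w.r.t. T
   all branches close; clash {E, ¬E} at an ∃-successor
2. Hence (E ⊓ B) ⊑ (D ⊔ ∃s.E): entailed.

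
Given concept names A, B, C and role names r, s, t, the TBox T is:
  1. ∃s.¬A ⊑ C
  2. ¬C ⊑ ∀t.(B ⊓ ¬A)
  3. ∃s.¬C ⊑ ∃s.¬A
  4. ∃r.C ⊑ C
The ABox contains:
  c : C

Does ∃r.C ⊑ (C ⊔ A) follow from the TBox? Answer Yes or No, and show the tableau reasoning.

Yes

1. ∃r.C ⊑ (C ⊔ A)  ⇔  (∃r.C ⊓ (¬C ⊓ ¬A)) unsat w.r.t. T
   all branches close; clash {C, ¬C} at x₀
2. Hence ∃r.C ⊑ (C ⊔ A): entailed.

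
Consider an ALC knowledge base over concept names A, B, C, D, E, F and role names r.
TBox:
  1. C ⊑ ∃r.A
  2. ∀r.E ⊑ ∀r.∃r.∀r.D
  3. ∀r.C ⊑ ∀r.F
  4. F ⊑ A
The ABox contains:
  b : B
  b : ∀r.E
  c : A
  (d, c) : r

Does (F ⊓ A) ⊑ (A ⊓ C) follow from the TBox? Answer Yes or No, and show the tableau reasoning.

1. (F ⊓ A) ⊑ (A ⊓ C)  ⇔  ((F ⊓ A) ⊓ (¬A ⊔ ¬C)) unsat w.r.t. T
   open: L(x₀) ⊇ {A, F, ¬C, ∃r.¬C, ∃r.¬E} (+ ∃-successors)
2. Hence (F ⊓ A) ⊑ (A ⊓ C): not entailed.

No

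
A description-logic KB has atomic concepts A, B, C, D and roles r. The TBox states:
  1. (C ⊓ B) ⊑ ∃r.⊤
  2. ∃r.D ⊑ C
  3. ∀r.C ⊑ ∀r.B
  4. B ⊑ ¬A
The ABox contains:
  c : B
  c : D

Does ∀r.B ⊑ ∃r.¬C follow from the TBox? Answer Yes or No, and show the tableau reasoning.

1. ∀r.B ⊑ ∃r.¬C  ⇔  (∀r.B ⊓ ∀r.C) unsat w.r.t. T
   open: L(x₀) ⊇ {¬B, ∀r.B, ∀r.C, ∀r.¬D}
2. Hence ∀r.B ⊑ ∃r.¬C: not entailed.

No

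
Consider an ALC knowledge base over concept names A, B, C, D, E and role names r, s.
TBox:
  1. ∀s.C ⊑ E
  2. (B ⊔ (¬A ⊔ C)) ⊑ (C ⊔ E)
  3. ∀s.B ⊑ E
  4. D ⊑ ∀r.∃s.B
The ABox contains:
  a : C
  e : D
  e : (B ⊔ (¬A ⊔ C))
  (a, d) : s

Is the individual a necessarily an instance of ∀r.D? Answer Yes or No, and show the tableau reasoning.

No

1. a : ∀r.D?  L(a) = {C} ∪ {∃r.¬D}
   open: L(a) ⊇ {C, ¬D, ∃r.¬D, ∃s.¬B, ∃s.¬C} (+ ∃-successors) — a ∉ ∀r.D possible
2. Hence a : ∀r.D: not entailed.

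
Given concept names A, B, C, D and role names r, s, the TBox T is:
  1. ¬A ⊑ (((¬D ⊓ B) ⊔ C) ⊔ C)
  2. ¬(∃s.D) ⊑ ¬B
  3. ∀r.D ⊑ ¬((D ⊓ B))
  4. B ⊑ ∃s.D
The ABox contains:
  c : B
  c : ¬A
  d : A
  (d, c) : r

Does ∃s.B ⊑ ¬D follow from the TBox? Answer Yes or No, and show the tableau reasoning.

1. ∃s.B ⊑ ¬D  ⇔  (∃s.B ⊓ D) unsat w.r.t. T
   open: L(x₀) ⊇ {A, D, ¬B, ∃r.¬D, ∃s.B} (+ ∃-successors)
2. Hence ∃s.B ⊑ ¬D: not entailed.

No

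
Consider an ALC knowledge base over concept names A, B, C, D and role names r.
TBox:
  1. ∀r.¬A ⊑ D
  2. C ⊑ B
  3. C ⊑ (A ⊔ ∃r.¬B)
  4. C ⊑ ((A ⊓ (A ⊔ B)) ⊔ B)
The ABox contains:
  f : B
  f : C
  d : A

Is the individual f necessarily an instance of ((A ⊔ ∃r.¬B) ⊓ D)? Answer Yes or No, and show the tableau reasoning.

No

1. f : ((A ⊔ ∃r.¬B) ⊓ D)?  L(f) = {B, C} ∪ {((¬A ⊓ ∀r.B) ⊔ ¬D)}
   apply at f: C⊑(A ⊔ ∃r.¬B); C⊑((A ⊓ (A ⊔ B)) ⊔ B)
   open: L(f) ⊇ {A, B, C, ¬D, ∃r.A} (+ ∃-successors) — f ∉ ((A ⊔ ∃r.¬B) ⊓ D) possible
2. Hence f : ((A ⊔ ∃r.¬B) ⊓ D): not entailed.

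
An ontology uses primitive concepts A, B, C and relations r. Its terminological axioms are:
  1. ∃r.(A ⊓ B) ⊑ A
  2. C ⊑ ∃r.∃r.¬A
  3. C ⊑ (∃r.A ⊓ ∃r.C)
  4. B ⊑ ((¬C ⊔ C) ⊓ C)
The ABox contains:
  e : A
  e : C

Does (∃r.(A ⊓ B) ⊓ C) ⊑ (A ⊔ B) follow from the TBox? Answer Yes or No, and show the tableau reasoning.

1. (∃r.(A ⊓ B) ⊓ C) ⊑ (A ⊔ B)  ⇔  ((∃r.(A ⊓ B) ⊓ C) ⊓ (¬A ⊓ ¬B)) unsat w.r.t. T
   all branches close; clash {A, ¬A} at x₀
2. Hence (∃r.(A ⊓ B) ⊓ C) ⊑ (A ⊔ B): entailed.

Yes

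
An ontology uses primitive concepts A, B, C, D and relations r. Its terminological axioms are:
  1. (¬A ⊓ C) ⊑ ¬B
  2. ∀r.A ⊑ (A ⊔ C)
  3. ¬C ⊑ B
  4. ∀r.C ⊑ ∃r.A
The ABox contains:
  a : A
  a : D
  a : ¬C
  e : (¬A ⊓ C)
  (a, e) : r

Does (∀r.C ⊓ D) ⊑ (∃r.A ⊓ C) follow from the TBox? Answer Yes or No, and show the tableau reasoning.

1. (∀r.C ⊓ D) ⊑ (∃r.A ⊓ C)  ⇔  ((∀r.C ⊓ D) ⊓ (∀r.¬A ⊔ ¬C)) unsat w.r.t. T
   apply at x₀: ∀r.C⊑∃r.A
   open: L(x₀) ⊇ {A, B, D, ¬C, ∀r.C, …} (+ ∃-successors)
2. Hence (∀r.C ⊓ D) ⊑ (∃r.A ⊓ C): not entailed.

No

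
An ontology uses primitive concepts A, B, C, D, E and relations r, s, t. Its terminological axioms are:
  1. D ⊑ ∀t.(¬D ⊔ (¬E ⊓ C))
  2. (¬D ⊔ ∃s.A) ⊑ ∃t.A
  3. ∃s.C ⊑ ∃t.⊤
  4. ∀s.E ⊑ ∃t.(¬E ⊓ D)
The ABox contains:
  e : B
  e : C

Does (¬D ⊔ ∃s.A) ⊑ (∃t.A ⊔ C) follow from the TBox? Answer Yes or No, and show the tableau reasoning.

1. (¬D ⊔ ∃s.A) ⊑ (∃t.A ⊔ C)  ⇔  ((¬D ⊔ ∃s.A) ⊓ (∀t.¬A ⊓ ¬C)) unsat w.r.t. T
   all branches close; clash {A, ¬A} at an ∃-successor
2. Hence (¬D ⊔ ∃s.A) ⊑ (∃t.A ⊔ C): entailed.

Yes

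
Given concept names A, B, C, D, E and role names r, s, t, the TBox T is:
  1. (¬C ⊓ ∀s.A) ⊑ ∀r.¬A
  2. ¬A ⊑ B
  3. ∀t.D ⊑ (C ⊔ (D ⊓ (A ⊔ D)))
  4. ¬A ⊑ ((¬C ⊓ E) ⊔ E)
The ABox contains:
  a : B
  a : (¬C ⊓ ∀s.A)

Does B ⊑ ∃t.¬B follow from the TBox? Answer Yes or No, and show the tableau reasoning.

1. B ⊑ ∃t.¬B  ⇔  (B ⊓ ∀t.B) unsat w.r.t. T
   open: L(x₀) ⊇ {A, B, C, ∀t.B, ∃t.¬D} (+ ∃-successors)
2. Hence B ⊑ ∃t.¬B: not entailed.

No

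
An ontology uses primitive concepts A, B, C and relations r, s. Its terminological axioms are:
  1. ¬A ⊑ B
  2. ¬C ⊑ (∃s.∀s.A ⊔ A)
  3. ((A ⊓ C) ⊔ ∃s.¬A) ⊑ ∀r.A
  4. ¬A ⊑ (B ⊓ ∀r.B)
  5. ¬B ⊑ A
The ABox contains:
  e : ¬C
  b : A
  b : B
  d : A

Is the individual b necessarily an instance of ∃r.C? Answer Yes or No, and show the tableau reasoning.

1. b : ∃r.C?  L(b) = {A, B} ∪ {∀r.¬C}
   open: L(b) ⊇ {A, B, ¬C, ∀r.¬C, ∀s.A} — b ∉ ∃r.C possible
2. Hence b : ∃r.C: not entailed.

No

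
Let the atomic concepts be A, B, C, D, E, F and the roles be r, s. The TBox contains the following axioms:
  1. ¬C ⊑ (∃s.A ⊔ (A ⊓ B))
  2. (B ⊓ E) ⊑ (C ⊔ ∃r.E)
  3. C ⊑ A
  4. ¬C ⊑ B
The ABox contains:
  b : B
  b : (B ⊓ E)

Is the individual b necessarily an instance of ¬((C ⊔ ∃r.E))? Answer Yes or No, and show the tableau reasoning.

No

1. b : ¬((C ⊔ ∃r.E))?  L(b) = {B, (B ⊓ E)} ∪ {(C ⊔ ∃r.E)}
   open: L(b) ⊇ {A, B, C, E} — b ∉ ¬((C ⊔ ∃r.E)) possible
2. Hence b : ¬((C ⊔ ∃r.E)): not entailed.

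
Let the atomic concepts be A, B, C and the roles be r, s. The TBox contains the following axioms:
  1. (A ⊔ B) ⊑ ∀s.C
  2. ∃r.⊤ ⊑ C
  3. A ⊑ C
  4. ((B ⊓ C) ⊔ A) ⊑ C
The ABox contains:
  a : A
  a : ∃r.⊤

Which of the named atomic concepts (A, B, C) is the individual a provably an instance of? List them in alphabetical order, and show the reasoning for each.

1. a : A?  L(a) = {A, ∃r.⊤} ∪ {¬A}
   clash {A, ¬A} at a — a ∈ A
2. a : B?  L(a) = {A, ∃r.⊤} ∪ {¬B}
   apply at a: ∃r.⊤⊑C; A⊑C
   open: L(a) ⊇ {A, C, ¬B, ∀s.C, ∃r.⊤} (+ ∃-successors) — a ∉ B possible
3. a : C?  L(a) = {A, ∃r.⊤} ∪ {¬C}
   clash {C, ¬C} at a — a ∈ C
4. Entailed for a: {A, C}

{A, C}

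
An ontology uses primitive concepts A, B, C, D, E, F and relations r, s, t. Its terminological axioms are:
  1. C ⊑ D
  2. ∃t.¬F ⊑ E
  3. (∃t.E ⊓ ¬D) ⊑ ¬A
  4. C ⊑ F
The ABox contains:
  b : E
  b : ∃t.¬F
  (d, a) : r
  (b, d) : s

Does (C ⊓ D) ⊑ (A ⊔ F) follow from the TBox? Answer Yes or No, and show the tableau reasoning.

Yes

1. (C ⊓ D) ⊑ (A ⊔ F)  ⇔  ((C ⊓ D) ⊓ (¬A ⊓ ¬F)) unsat w.r.t. T
   all branches close; clash {F, ¬F} at x₀
2. Hence (C ⊓ D) ⊑ (A ⊔ F): entailed.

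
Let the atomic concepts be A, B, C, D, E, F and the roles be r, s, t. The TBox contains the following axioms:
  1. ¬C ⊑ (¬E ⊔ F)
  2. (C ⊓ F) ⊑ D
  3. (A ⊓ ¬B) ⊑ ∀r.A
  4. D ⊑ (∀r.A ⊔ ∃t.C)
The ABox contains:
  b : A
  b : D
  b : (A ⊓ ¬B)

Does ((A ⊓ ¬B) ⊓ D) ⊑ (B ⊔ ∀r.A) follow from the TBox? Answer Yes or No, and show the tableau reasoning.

Yes

1. ((A ⊓ ¬B) ⊓ D) ⊑ (B ⊔ ∀r.A)  ⇔  (((A ⊓ ¬B) ⊓ D) ⊓ (¬B ⊓ ∃r.¬A)) unsat w.r.t. T
   all branches close; clash {A, ¬A} at an ∃-successor
2. Hence ((A ⊓ ¬B) ⊓ D) ⊑ (B ⊔ ∀r.A): entailed.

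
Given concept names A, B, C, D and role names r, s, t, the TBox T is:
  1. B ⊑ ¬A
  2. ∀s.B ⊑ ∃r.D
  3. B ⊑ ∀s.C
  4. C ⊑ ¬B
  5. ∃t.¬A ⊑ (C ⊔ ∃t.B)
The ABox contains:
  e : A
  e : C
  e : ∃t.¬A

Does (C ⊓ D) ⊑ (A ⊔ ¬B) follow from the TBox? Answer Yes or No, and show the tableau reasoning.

1. (C ⊓ D) ⊑ (A ⊔ ¬B)  ⇔  ((C ⊓ D) ⊓ (¬A ⊓ B)) unsat w.r.t. T
   all branches close; clash {B, ¬B} at x₀
2. Hence (C ⊓ D) ⊑ (A ⊔ ¬B): entailed.

Yes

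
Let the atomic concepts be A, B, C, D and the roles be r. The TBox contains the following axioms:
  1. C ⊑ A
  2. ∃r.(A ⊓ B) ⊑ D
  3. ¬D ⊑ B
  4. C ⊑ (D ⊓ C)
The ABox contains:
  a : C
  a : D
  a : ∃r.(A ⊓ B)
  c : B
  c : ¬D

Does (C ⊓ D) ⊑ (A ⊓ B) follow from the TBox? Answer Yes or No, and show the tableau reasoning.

No

1. (C ⊓ D) ⊑ (A ⊓ B)  ⇔  ((C ⊓ D) ⊓ (¬A ⊔ ¬B)) unsat w.r.t. T
   apply at x₀: C⊑A; C⊑(D ⊓ C)
   open: L(x₀) ⊇ {A, C, D, ¬B}
2. Hence (C ⊓ D) ⊑ (A ⊓ B): not entailed.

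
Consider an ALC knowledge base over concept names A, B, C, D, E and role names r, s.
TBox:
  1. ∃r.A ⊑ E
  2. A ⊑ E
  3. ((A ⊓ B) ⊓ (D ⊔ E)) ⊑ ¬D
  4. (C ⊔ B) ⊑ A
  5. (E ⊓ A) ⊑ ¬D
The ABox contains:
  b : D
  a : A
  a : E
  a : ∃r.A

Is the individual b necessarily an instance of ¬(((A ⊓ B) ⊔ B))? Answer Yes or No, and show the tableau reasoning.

Yes

1. b : ¬(((A ⊓ B) ⊔ B))?  L(b) = {D} ∪ {((A ⊓ B) ⊔ B)}
   clash {D, ¬D} at b — b ∈ ¬(((A ⊓ B) ⊔ B))
2. Hence b : ¬(((A ⊓ B) ⊔ B)): entailed.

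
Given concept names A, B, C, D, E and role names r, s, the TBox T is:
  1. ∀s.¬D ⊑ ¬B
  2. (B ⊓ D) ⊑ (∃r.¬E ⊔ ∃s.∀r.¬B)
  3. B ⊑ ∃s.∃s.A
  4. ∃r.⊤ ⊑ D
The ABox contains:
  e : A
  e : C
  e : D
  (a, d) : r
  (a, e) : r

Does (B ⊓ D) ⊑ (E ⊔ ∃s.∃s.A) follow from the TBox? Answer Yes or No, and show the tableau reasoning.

Yes

1. (B ⊓ D) ⊑ (E ⊔ ∃s.∃s.A)  ⇔  ((B ⊓ D) ⊓ (¬E ⊓ ∀s.∀s.¬A)) unsat w.r.t. T
   all branches close; clash {B, ¬B} at x₀
2. Hence (B ⊓ D) ⊑ (E ⊔ ∃s.∃s.A): entailed.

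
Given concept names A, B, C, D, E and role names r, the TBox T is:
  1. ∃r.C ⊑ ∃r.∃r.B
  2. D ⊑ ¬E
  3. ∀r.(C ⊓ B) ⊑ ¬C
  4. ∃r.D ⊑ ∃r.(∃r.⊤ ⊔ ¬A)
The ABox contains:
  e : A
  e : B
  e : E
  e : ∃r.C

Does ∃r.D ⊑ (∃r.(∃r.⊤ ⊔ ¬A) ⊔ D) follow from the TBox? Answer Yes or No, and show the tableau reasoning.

Yes

1. ∃r.D ⊑ (∃r.(∃r.⊤ ⊔ ¬A) ⊔ D)  ⇔  (∃r.D ⊓ (∀r.(∀r.⊥ ⊓ A) ⊓ ¬D)) unsat w.r.t. T
   all branches close; clash {A, ¬A} at an ∃-successor
2. Hence ∃r.D ⊑ (∃r.(∃r.⊤ ⊔ ¬A) ⊔ D): entailed.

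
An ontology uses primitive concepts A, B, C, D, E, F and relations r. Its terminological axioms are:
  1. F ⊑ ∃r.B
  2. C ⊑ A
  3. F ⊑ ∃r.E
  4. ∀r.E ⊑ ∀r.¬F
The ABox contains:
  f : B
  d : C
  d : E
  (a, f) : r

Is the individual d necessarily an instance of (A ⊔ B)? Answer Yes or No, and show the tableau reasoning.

1. d : (A ⊔ B)?  L(d) = {C, E} ∪ {(¬A ⊓ ¬B)}
   clash {A, ¬A} at d — d ∈ (A ⊔ B)
2. Hence d : (A ⊔ B): entailed.

Yes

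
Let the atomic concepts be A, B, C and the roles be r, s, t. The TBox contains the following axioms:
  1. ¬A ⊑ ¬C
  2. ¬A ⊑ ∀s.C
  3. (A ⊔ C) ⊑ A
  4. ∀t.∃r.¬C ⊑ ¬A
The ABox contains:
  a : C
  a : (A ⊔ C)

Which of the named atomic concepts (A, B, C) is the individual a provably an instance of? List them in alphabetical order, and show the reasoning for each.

{A, C}

1. a : A?  L(a) = {C, (A ⊔ C)} ∪ {¬A}
   clash {C, ¬C} at a — a ∈ A
2. a : B?  L(a) = {C, (A ⊔ C)} ∪ {¬B}
   apply at a: (A ⊔ C)⊑A
   open: L(a) ⊇ {A, C, ¬B, ∃t.∀r.C} (+ ∃-successors) — a ∉ B possible
3. a : C?  L(a) = {C, (A ⊔ C)} ∪ {¬C}
   clash {C, ¬C} at a — a ∈ C
4. Entailed for a: {A, C}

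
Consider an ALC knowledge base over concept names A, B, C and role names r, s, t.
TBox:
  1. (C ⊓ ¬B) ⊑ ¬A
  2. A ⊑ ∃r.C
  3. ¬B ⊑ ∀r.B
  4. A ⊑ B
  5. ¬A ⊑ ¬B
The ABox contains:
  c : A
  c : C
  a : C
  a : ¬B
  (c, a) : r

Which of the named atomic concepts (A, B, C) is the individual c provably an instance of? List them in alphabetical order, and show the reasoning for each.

{A, B, C}

1. c : A?  L(c) = {A, C} ∪ {¬A}
   clash {A, ¬A} at c — c ∈ A
2. c : B?  L(c) = {A, C} ∪ {¬B}
   clash {B, ¬B} at c — c ∈ B
3. c : C?  L(c) = {A, C} ∪ {¬C}
   clash {C, ¬C} at c — c ∈ C
4. Entailed for c: {A, B, C}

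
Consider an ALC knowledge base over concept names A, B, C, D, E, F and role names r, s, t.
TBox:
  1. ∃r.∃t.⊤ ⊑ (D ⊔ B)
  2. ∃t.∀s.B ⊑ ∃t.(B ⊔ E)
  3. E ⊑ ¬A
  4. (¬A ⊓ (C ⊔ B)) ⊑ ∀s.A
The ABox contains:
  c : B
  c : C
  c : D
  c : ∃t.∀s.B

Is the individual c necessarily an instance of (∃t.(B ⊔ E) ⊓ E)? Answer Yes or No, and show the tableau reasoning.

1. c : (∃t.(B ⊔ E) ⊓ E)?  L(c) = {B, C, D, ∃t.∀s.B} ∪ {(∀t.(¬B ⊓ ¬E) ⊔ ¬E)}
   apply at c: ∃t.∀s.B⊑∃t.(B ⊔ E)
   open: L(c) ⊇ {A, B, C, D, ¬E, …} (+ ∃-successors) — c ∉ (∃t.(B ⊔ E) ⊓ E) possible
2. Hence c : (∃t.(B ⊔ E) ⊓ E): not entailed.

No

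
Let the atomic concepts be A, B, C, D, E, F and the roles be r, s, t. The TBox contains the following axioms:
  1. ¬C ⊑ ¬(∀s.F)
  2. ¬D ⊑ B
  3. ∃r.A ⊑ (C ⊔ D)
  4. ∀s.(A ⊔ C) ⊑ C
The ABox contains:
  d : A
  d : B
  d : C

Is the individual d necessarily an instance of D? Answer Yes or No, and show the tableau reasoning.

1. d : D?  L(d) = {A, B, C} ∪ {¬D}
   open: L(d) ⊇ {A, B, C, ¬D, ∀r.¬A} — d ∉ D possible
2. Hence d : D: not entailed.

No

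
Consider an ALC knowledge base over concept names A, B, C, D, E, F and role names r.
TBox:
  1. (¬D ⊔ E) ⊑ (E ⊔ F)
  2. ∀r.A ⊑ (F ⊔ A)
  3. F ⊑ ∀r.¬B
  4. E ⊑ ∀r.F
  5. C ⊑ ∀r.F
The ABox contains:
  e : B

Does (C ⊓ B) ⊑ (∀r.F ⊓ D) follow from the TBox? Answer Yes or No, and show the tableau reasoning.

1. (C ⊓ B) ⊑ (∀r.F ⊓ D)  ⇔  ((C ⊓ B) ⊓ (∃r.¬F ⊔ ¬D)) unsat w.r.t. T
   apply at x₀: C⊑∀r.F
   open: L(x₀) ⊇ {B, C, E, ¬D, ¬F, …} (+ ∃-successors)
2. Hence (C ⊓ B) ⊑ (∀r.F ⊓ D): not entailed.

No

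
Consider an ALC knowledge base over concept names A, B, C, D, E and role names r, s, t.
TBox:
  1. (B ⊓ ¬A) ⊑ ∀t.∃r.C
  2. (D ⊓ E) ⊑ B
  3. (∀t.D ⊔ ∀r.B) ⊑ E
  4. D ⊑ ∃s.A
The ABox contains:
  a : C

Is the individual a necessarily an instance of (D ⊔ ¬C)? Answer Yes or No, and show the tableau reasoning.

1. a : (D ⊔ ¬C)?  L(a) = {C} ∪ {(¬D ⊓ C)}
   open: L(a) ⊇ {C, ¬B, ¬D, ∃r.¬B, ∃t.¬D} (+ ∃-successors) — a ∉ (D ⊔ ¬C) possible
2. Hence a : (D ⊔ ¬C): not entailed.

No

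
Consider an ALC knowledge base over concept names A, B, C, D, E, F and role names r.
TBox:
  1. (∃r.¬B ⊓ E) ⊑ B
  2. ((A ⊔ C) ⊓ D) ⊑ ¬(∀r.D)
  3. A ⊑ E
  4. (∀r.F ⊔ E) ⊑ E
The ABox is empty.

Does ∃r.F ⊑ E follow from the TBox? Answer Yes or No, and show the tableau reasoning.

No

1. ∃r.F ⊑ E  ⇔  (∃r.F ⊓ ¬E) unsat w.r.t. T
   open: L(x₀) ⊇ {¬A, ¬C, ¬E, ∃r.F, ∃r.¬F} (+ ∃-successors)
2. Hence ∃r.F ⊑ E: not entailed.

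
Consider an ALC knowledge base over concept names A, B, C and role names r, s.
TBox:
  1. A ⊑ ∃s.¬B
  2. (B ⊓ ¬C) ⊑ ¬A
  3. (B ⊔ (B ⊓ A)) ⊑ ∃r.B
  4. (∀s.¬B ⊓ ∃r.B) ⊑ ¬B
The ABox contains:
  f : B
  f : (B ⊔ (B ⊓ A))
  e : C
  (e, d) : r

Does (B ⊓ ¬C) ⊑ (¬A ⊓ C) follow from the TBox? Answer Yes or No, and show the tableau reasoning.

No

1. (B ⊓ ¬C) ⊑ (¬A ⊓ C)  ⇔  ((B ⊓ ¬C) ⊓ (A ⊔ ¬C)) unsat w.r.t. T
   apply at x₀: (B ⊓ ¬C)⊑¬A
   open: L(x₀) ⊇ {B, ¬A, ¬C, ∃r.B, ∃s.B} (+ ∃-successors)
2. Hence (B ⊓ ¬C) ⊑ (¬A ⊓ C): not entailed.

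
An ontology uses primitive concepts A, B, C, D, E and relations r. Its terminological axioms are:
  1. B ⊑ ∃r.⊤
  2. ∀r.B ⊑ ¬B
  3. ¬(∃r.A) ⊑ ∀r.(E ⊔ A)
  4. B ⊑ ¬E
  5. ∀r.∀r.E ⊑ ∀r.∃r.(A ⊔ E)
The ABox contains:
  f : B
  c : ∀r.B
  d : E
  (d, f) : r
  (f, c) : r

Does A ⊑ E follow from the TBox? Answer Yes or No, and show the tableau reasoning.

1. A ⊑ E  ⇔  (A ⊓ ¬E) unsat w.r.t. T
   open: L(x₀) ⊇ {A, ¬B, ¬E, ∃r.A, ∃r.∃r.¬E} (+ ∃-successors)
2. Hence A ⊑ E: not entailed.

No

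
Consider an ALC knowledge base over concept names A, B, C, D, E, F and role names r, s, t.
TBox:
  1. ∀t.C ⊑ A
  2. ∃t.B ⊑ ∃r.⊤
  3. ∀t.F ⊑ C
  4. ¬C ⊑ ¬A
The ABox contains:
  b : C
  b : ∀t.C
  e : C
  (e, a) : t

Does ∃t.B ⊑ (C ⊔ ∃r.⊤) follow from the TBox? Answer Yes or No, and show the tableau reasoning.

1. ∃t.B ⊑ (C ⊔ ∃r.⊤)  ⇔  (∃t.B ⊓ (¬C ⊓ ∀r.⊥)) unsat w.r.t. T
   all branches close; clash {A, ¬A} at x₀
2. Hence ∃t.B ⊑ (C ⊔ ∃r.⊤): entailed.

Yes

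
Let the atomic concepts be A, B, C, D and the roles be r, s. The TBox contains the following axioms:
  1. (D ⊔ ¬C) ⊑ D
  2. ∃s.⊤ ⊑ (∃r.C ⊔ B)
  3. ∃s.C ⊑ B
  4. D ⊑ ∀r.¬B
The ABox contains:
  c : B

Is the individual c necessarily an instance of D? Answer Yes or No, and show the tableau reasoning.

No

1. c : D?  L(c) = {B} ∪ {¬D}
   open: L(c) ⊇ {B, C, ¬D, ∀s.⊥} — c ∉ D possible
2. Hence c : D: not entailed.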